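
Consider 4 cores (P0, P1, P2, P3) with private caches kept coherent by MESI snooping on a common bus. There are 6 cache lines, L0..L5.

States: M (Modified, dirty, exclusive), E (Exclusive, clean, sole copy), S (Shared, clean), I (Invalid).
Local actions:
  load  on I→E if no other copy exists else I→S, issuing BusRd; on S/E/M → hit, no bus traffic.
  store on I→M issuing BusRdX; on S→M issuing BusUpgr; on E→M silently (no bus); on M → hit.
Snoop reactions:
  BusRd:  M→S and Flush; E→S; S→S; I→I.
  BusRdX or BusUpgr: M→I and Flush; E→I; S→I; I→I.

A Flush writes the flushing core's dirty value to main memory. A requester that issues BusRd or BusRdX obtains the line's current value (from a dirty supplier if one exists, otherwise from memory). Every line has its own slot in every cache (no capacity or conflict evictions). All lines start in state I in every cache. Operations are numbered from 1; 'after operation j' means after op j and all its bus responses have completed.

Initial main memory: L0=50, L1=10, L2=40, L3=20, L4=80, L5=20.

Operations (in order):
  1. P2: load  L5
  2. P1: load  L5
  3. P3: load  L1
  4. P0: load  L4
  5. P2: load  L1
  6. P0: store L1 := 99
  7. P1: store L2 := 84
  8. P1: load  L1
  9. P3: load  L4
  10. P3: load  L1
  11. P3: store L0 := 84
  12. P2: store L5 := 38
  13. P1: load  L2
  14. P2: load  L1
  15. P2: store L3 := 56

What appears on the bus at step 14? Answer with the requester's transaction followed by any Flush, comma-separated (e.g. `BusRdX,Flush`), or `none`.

bus = BusRd

step 1: P2: load  L5  ⟶  IIEI  (L5)  txn=BusRd  M[L5]=20
step 2: P1: load  L5  ⟶  ISSI  (L5)  txn=BusRd  M[L5]=20
step 3: P3: load  L1  ⟶  IIIE  (L1)  txn=BusRd  M[L1]=10
step 4: P0: load  L4  ⟶  EIII  (L4)  txn=BusRd  M[L4]=80
step 5: P2: load  L1  ⟶  IISS  (L1)  txn=BusRd  M[L1]=10
step 6: P0: store L1 := 99  ⟶  MIII  (L1)  txn=BusRdX  M[L1]=10
step 7: P1: store L2 := 84  ⟶  IMII  (L2)  txn=BusRdX  M[L2]=40
step 8: P1: load  L1  ⟶  SSII  (L1)  txn=BusRd+Flush  M[L1]=99
step 9: P3: load  L4  ⟶  SIIS  (L4)  txn=BusRd  M[L4]=80
step 10: P3: load  L1  ⟶  SSIS  (L1)  txn=BusRd  M[L1]=99
step 11: P3: store L0 := 84  ⟶  IIIM  (L0)  txn=BusRdX  M[L0]=50
step 12: P2: store L5 := 38  ⟶  IIMI  (L5)  txn=BusUpgr  M[L5]=20
step 13: P1: load  L2  ⟶  IMII  (L2)  txn=∅  M[L2]=40
step 14: P2: load  L1  ⟶  SSSS  (L1)  txn=BusRd  M[L1]=99
step 15: P2: store L3 := 56  ⟶  IIMI  (L3)  txn=BusRdX  M[L3]=20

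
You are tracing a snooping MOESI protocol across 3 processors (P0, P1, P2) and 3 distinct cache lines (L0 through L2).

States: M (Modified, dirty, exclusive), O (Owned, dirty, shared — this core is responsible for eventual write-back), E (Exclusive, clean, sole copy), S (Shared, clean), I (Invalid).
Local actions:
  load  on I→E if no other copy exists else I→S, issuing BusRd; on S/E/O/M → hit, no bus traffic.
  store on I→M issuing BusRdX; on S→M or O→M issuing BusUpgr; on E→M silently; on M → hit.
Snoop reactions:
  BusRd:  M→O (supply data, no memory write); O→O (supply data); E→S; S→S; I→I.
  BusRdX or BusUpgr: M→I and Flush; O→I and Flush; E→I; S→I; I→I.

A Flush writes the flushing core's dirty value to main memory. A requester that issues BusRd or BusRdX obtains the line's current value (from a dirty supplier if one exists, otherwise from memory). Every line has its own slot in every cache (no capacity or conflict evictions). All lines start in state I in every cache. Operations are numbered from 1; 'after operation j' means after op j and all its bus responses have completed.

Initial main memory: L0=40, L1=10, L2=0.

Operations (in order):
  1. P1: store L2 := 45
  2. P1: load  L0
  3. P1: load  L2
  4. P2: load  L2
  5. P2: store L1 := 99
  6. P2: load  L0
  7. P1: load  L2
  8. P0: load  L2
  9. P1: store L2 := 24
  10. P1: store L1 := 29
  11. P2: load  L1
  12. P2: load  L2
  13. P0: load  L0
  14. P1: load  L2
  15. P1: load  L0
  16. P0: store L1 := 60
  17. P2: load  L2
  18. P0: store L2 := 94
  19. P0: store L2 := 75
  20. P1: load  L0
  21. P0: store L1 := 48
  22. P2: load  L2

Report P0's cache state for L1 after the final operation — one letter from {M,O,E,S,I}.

state = M

  op1 P1: store L2 := 45 → I/M/I on L2; bus BusRdX; mem=0
  op2 P1: load  L0 → I/E/I on L0; bus BusRd; mem=40
  op3 P1: load  L2 → I/M/I on L2; bus (none); mem=0
  op4 P2: load  L2 → I/O/S on L2; bus BusRd; mem=0
  op5 P2: store L1 := 99 → I/I/M on L1; bus BusRdX; mem=10
  op6 P2: load  L0 → I/S/S on L0; bus BusRd; mem=40
  op7 P1: load  L2 → I/O/S on L2; bus (none); mem=0
  op8 P0: load  L2 → S/O/S on L2; bus BusRd; mem=0
  op9 P1: store L2 := 24 → I/M/I on L2; bus BusUpgr; mem=0
  op10 P1: store L1 := 29 → I/M/I on L1; bus BusRdX Flush; mem=99
  op11 P2: load  L1 → I/O/S on L1; bus BusRd; mem=99
  op12 P2: load  L2 → I/O/S on L2; bus BusRd; mem=0
  op13 P0: load  L0 → S/S/S on L0; bus BusRd; mem=40
  op14 P1: load  L2 → I/O/S on L2; bus (none); mem=0
  op15 P1: load  L0 → S/S/S on L0; bus (none); mem=40
  op16 P0: store L1 := 60 → M/I/I on L1; bus BusRdX Flush; mem=29
  op17 P2: load  L2 → I/O/S on L2; bus (none); mem=0
  op18 P0: store L2 := 94 → M/I/I on L2; bus BusRdX Flush; mem=24
  op19 P0: store L2 := 75 → M/I/I on L2; bus (none); mem=24
  op20 P1: load  L0 → S/S/S on L0; bus (none); mem=40
  op21 P0: store L1 := 48 → M/I/I on L1; bus (none); mem=29
  op22 P2: load  L2 → O/I/S on L2; bus BusRd; mem=24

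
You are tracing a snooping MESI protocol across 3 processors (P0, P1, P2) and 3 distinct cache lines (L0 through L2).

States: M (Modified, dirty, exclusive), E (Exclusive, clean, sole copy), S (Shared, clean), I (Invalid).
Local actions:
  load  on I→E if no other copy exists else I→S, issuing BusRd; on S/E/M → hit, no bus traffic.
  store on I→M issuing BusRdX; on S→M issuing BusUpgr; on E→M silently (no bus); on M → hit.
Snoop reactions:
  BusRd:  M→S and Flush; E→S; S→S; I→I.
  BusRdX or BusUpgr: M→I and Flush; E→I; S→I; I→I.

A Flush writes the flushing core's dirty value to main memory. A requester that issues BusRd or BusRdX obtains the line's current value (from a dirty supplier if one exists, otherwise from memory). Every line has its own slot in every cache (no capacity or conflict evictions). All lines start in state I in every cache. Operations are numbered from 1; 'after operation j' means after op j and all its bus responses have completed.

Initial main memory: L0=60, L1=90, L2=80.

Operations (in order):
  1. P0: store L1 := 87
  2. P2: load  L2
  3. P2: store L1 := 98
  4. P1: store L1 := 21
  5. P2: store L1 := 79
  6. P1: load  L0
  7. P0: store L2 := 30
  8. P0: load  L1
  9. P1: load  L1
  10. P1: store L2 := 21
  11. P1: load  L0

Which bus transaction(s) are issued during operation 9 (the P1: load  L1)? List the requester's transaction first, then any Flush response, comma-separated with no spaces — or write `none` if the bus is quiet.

  op1 P0: store L1 := 87 → M/I/I on L1; bus BusRdX; mem=90
  op2 P2: load  L2 → I/I/E on L2; bus BusRd; mem=80
  op3 P2: store L1 := 98 → I/I/M on L1; bus BusRdX Flush; mem=87
  op4 P1: store L1 := 21 → I/M/I on L1; bus BusRdX Flush; mem=98
  op5 P2: store L1 := 79 → I/I/M on L1; bus BusRdX Flush; mem=21
  op6 P1: load  L0 → I/E/I on L0; bus BusRd; mem=60
  op7 P0: store L2 := 30 → M/I/I on L2; bus BusRdX; mem=80
  op8 P0: load  L1 → S/I/S on L1; bus BusRd Flush; mem=79
  op9 P1: load  L1 → S/S/S on L1; bus BusRd; mem=79
  op10 P1: store L2 := 21 → I/M/I on L2; bus BusRdX Flush; mem=30
  op11 P1: load  L0 → I/E/I on L0; bus (none); mem=60

bus = BusRd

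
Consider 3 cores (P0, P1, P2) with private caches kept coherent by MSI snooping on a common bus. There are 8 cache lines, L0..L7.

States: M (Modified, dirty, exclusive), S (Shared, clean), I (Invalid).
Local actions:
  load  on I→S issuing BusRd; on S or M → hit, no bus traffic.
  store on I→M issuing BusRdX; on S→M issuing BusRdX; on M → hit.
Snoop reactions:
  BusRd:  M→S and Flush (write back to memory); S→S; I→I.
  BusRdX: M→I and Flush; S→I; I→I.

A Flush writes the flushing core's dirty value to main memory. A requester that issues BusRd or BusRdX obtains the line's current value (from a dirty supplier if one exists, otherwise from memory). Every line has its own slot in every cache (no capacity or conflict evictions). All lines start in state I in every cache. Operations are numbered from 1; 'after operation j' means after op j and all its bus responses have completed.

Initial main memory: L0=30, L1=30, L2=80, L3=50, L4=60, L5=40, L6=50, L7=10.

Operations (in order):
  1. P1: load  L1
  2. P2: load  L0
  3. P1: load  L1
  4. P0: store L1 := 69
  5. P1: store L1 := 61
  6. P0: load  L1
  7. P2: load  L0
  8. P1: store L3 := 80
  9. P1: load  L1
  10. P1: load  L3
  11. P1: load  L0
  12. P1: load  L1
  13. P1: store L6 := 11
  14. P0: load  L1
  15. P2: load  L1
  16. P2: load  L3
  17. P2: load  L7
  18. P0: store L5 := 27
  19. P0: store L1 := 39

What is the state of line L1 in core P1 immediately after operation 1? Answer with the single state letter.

[1] P1: load  L1 | P0:I, P1:S(30), P2:I | bus: BusRd
[2] P2: load  L0 | P0:I, P1:I, P2:S(30) | bus: BusRd
[3] P1: load  L1 | P0:I, P1:S(30), P2:I | bus: none
[4] P0: store L1 := 69 | P0:M(69), P1:I, P2:I | bus: BusRdX
[5] P1: store L1 := 61 | P0:I, P1:M(61), P2:I | bus: BusRdX,Flush
[6] P0: load  L1 | P0:S(61), P1:S(61), P2:I | bus: BusRd,Flush
[7] P2: load  L0 | P0:I, P1:I, P2:S(30) | bus: none
[8] P1: store L3 := 80 | P0:I, P1:M(80), P2:I | bus: BusRdX
[9] P1: load  L1 | P0:S(61), P1:S(61), P2:I | bus: none
[10] P1: load  L3 | P0:I, P1:M(80), P2:I | bus: none
[11] P1: load  L0 | P0:I, P1:S(30), P2:S(30) | bus: BusRd
[12] P1: load  L1 | P0:S(61), P1:S(61), P2:I | bus: none
[13] P1: store L6 := 11 | P0:I, P1:M(11), P2:I | bus: BusRdX
[14] P0: load  L1 | P0:S(61), P1:S(61), P2:I | bus: none
[15] P2: load  L1 | P0:S(61), P1:S(61), P2:S(61) | bus: BusRd
[16] P2: load  L3 | P0:I, P1:S(80), P2:S(80) | bus: BusRd,Flush
[17] P2: load  L7 | P0:I, P1:I, P2:S(10) | bus: BusRd
[18] P0: store L5 := 27 | P0:M(27), P1:I, P2:I | bus: BusRdX
[19] P0: store L1 := 39 | P0:M(39), P1:I, P2:I | bus: BusRdX

state = S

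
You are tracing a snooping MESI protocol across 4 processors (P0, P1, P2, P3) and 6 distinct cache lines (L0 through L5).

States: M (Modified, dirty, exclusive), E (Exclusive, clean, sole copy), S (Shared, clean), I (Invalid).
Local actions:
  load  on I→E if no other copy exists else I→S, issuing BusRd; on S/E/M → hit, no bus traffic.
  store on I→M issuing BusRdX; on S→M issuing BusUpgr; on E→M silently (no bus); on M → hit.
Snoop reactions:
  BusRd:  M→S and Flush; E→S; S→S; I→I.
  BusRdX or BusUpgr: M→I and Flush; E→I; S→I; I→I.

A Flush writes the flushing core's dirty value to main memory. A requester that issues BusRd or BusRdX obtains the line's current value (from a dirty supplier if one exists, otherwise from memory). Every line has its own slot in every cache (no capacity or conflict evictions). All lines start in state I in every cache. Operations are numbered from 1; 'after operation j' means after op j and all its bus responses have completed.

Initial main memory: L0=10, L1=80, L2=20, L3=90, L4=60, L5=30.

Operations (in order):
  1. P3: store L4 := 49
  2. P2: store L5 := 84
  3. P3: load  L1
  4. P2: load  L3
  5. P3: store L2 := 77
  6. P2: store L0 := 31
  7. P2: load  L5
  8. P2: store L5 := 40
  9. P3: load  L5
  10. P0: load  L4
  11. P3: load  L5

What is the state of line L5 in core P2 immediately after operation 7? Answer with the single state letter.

[1] P3: store L4 := 49 | P0:I, P1:I, P2:I, P3:M(49) | bus: BusRdX
[2] P2: store L5 := 84 | P0:I, P1:I, P2:M(84), P3:I | bus: BusRdX
[3] P3: load  L1 | P0:I, P1:I, P2:I, P3:E(80) | bus: BusRd
[4] P2: load  L3 | P0:I, P1:I, P2:E(90), P3:I | bus: BusRd
[5] P3: store L2 := 77 | P0:I, P1:I, P2:I, P3:M(77) | bus: BusRdX
[6] P2: store L0 := 31 | P0:I, P1:I, P2:M(31), P3:I | bus: BusRdX
[7] P2: load  L5 | P0:I, P1:I, P2:M(84), P3:I | bus: none
[8] P2: store L5 := 40 | P0:I, P1:I, P2:M(40), P3:I | bus: none
[9] P3: load  L5 | P0:I, P1:I, P2:S(40), P3:S(40) | bus: BusRd,Flush
[10] P0: load  L4 | P0:S(49), P1:I, P2:I, P3:S(49) | bus: BusRd,Flush
[11] P3: load  L5 | P0:I, P1:I, P2:S(40), P3:S(40) | bus: none

state = M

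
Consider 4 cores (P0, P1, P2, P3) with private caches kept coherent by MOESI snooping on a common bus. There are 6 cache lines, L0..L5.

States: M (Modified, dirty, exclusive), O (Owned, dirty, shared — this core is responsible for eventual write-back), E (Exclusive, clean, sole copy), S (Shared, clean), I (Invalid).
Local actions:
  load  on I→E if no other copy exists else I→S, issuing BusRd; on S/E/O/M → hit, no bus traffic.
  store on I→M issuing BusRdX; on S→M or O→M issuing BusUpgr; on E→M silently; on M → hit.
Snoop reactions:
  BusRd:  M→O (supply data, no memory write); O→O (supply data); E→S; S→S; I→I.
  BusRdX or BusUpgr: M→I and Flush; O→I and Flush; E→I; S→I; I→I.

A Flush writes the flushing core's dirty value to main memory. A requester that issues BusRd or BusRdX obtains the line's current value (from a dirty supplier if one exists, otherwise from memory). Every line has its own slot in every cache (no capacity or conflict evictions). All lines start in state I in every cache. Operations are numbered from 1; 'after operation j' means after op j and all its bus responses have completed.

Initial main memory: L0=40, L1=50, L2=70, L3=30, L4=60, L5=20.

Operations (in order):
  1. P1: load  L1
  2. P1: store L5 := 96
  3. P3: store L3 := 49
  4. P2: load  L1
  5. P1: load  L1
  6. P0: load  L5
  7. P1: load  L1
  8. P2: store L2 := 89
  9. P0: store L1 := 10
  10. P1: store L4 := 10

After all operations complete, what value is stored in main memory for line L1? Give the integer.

memory[L1] = 50

[1] P1: load  L1 | P0:I, P1:E(50), P2:I, P3:I | bus: BusRd
[2] P1: store L5 := 96 | P0:I, P1:M(96), P2:I, P3:I | bus: BusRdX
[3] P3: store L3 := 49 | P0:I, P1:I, P2:I, P3:M(49) | bus: BusRdX
[4] P2: load  L1 | P0:I, P1:S(50), P2:S(50), P3:I | bus: BusRd
[5] P1: load  L1 | P0:I, P1:S(50), P2:S(50), P3:I | bus: none
[6] P0: load  L5 | P0:S(96), P1:O(96), P2:I, P3:I | bus: BusRd
[7] P1: load  L1 | P0:I, P1:S(50), P2:S(50), P3:I | bus: none
[8] P2: store L2 := 89 | P0:I, P1:I, P2:M(89), P3:I | bus: BusRdX
[9] P0: store L1 := 10 | P0:M(10), P1:I, P2:I, P3:I | bus: BusRdX
[10] P1: store L4 := 10 | P0:I, P1:M(10), P2:I, P3:I | bus: BusRdX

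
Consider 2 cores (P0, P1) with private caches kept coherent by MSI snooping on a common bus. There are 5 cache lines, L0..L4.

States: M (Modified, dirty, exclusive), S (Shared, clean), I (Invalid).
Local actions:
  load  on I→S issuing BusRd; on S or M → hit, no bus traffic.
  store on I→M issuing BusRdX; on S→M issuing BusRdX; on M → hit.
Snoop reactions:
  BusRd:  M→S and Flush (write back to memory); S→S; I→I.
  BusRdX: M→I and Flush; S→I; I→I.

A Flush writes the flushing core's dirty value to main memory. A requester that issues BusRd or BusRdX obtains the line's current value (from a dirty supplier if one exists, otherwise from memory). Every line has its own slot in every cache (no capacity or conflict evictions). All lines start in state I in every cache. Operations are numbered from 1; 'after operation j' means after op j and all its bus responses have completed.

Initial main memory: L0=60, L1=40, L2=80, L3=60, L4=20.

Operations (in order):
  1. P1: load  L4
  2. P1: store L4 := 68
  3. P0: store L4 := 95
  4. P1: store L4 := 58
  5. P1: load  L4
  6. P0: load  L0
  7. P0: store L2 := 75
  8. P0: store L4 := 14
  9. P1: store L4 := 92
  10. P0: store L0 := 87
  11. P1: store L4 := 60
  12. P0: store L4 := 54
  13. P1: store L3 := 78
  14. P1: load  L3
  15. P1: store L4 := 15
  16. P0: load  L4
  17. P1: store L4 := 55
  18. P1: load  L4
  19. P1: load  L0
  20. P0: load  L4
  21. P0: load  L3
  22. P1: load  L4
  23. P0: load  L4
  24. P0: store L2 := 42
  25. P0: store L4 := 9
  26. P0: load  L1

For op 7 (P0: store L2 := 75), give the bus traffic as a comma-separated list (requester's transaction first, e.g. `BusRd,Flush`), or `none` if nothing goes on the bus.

  op1 P1: load  L4 → I/S on L4; bus BusRd; mem=20
  op2 P1: store L4 := 68 → I/M on L4; bus BusRdX; mem=20
  op3 P0: store L4 := 95 → M/I on L4; bus BusRdX Flush; mem=68
  op4 P1: store L4 := 58 → I/M on L4; bus BusRdX Flush; mem=95
  op5 P1: load  L4 → I/M on L4; bus (none); mem=95
  op6 P0: load  L0 → S/I on L0; bus BusRd; mem=60
  op7 P0: store L2 := 75 → M/I on L2; bus BusRdX; mem=80
  op8 P0: store L4 := 14 → M/I on L4; bus BusRdX Flush; mem=58
  op9 P1: store L4 := 92 → I/M on L4; bus BusRdX Flush; mem=14
  op10 P0: store L0 := 87 → M/I on L0; bus BusRdX; mem=60
  op11 P1: store L4 := 60 → I/M on L4; bus (none); mem=14
  op12 P0: store L4 := 54 → M/I on L4; bus BusRdX Flush; mem=60
  op13 P1: store L3 := 78 → I/M on L3; bus BusRdX; mem=60
  op14 P1: load  L3 → I/M on L3; bus (none); mem=60
  op15 P1: store L4 := 15 → I/M on L4; bus BusRdX Flush; mem=54
  op16 P0: load  L4 → S/S on L4; bus BusRd Flush; mem=15
  op17 P1: store L4 := 55 → I/M on L4; bus BusRdX; mem=15
  op18 P1: load  L4 → I/M on L4; bus (none); mem=15
  op19 P1: load  L0 → S/S on L0; bus BusRd Flush; mem=87
  op20 P0: load  L4 → S/S on L4; bus BusRd Flush; mem=55
  op21 P0: load  L3 → S/S on L3; bus BusRd Flush; mem=78
  op22 P1: load  L4 → S/S on L4; bus (none); mem=55
  op23 P0: load  L4 → S/S on L4; bus (none); mem=55
  op24 P0: store L2 := 42 → M/I on L2; bus (none); mem=80
  op25 P0: store L4 := 9 → M/I on L4; bus BusRdX; mem=55
  op26 P0: load  L1 → S/I on L1; bus BusRd; mem=40

bus = BusRdX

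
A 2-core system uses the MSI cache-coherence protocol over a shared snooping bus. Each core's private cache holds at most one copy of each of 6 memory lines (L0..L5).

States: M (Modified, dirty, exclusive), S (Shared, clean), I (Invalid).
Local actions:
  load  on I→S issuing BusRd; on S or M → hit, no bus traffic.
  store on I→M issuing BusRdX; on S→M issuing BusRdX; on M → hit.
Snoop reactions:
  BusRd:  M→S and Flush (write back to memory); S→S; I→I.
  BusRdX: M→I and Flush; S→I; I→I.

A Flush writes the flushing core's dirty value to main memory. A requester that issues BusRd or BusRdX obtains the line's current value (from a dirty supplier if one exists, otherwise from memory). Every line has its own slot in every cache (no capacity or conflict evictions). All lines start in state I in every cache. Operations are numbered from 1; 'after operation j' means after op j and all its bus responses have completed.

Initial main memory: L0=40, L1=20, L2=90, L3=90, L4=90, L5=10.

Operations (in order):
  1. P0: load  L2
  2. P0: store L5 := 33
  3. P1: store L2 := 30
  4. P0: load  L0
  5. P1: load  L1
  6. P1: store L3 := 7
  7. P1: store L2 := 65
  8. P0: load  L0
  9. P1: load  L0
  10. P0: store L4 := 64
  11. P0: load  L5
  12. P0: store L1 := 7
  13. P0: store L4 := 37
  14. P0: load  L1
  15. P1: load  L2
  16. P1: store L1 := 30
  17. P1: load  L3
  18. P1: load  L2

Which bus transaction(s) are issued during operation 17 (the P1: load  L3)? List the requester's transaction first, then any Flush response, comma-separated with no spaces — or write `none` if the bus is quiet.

bus = none

1. P0: load  L2  bus=[BusRd]  L2: P0=S P1=I  mem[L2]=90
2. P0: store L5 := 33  bus=[BusRdX]  L5: P0=M P1=I  mem[L5]=10
3. P1: store L2 := 30  bus=[BusRdX]  L2: P0=I P1=M  mem[L2]=90
4. P0: load  L0  bus=[BusRd]  L0: P0=S P1=I  mem[L0]=40
5. P1: load  L1  bus=[BusRd]  L1: P0=I P1=S  mem[L1]=20
6. P1: store L3 := 7  bus=[BusRdX]  L3: P0=I P1=M  mem[L3]=90
7. P1: store L2 := 65  bus=[-]  L2: P0=I P1=M  mem[L2]=90
8. P0: load  L0  bus=[-]  L0: P0=S P1=I  mem[L0]=40
9. P1: load  L0  bus=[BusRd]  L0: P0=S P1=S  mem[L0]=40
10. P0: store L4 := 64  bus=[BusRdX]  L4: P0=M P1=I  mem[L4]=90
11. P0: load  L5  bus=[-]  L5: P0=M P1=I  mem[L5]=10
12. P0: store L1 := 7  bus=[BusRdX]  L1: P0=M P1=I  mem[L1]=20
13. P0: store L4 := 37  bus=[-]  L4: P0=M P1=I  mem[L4]=90
14. P0: load  L1  bus=[-]  L1: P0=M P1=I  mem[L1]=20
15. P1: load  L2  bus=[-]  L2: P0=I P1=M  mem[L2]=90
16. P1: store L1 := 30  bus=[BusRdX,Flush]  L1: P0=I P1=M  mem[L1]=7
17. P1: load  L3  bus=[-]  L3: P0=I P1=M  mem[L3]=90
18. P1: load  L2  bus=[-]  L2: P0=I P1=M  mem[L2]=90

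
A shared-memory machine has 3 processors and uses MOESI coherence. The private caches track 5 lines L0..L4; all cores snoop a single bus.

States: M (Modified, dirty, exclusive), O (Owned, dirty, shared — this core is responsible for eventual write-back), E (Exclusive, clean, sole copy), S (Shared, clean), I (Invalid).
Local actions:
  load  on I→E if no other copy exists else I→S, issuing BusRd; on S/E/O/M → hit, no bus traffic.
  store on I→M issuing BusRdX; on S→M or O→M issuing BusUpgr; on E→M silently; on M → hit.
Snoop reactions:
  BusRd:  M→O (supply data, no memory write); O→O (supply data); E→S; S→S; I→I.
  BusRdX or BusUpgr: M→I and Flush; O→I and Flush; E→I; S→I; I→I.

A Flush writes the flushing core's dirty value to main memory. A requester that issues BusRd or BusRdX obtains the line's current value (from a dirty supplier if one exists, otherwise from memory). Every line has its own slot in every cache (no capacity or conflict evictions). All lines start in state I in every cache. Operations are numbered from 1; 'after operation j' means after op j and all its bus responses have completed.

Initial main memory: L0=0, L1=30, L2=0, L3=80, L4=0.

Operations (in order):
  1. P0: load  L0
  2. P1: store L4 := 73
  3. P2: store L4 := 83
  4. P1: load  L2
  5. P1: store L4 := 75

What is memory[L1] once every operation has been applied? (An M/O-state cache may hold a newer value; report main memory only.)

step 1: P0: load  L0  ⟶  EII  (L0)  txn=BusRd  M[L0]=0
step 2: P1: store L4 := 73  ⟶  IMI  (L4)  txn=BusRdX  M[L4]=0
step 3: P2: store L4 := 83  ⟶  IIM  (L4)  txn=BusRdX+Flush  M[L4]=73
step 4: P1: load  L2  ⟶  IEI  (L2)  txn=BusRd  M[L2]=0
step 5: P1: store L4 := 75  ⟶  IMI  (L4)  txn=BusRdX+Flush  M[L4]=83

memory[L1] = 30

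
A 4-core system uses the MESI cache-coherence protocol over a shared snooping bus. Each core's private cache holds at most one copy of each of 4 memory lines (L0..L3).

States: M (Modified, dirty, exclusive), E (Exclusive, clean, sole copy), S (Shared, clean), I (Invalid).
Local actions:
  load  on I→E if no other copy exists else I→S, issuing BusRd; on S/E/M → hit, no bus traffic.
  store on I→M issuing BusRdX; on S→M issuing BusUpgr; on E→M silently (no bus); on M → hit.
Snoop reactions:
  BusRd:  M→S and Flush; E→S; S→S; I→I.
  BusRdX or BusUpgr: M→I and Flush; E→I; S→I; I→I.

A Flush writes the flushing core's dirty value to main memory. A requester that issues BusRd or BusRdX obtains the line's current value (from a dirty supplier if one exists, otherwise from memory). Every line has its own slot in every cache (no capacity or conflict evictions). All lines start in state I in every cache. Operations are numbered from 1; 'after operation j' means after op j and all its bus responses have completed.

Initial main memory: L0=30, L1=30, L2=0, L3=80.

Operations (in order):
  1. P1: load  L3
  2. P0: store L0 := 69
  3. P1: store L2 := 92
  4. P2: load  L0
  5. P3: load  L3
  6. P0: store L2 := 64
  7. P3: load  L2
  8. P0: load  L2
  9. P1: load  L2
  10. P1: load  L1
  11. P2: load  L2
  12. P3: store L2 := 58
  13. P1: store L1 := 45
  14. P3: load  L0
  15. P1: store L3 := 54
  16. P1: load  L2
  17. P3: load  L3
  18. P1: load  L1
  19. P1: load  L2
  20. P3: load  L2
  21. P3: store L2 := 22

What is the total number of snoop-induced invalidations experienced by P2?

[1] P1: load  L3 | P0:I, P1:E(80), P2:I, P3:I | bus: BusRd
[2] P0: store L0 := 69 | P0:M(69), P1:I, P2:I, P3:I | bus: BusRdX
[3] P1: store L2 := 92 | P0:I, P1:M(92), P2:I, P3:I | bus: BusRdX
[4] P2: load  L0 | P0:S(69), P1:I, P2:S(69), P3:I | bus: BusRd,Flush
[5] P3: load  L3 | P0:I, P1:S(80), P2:I, P3:S(80) | bus: BusRd
[6] P0: store L2 := 64 | P0:M(64), P1:I, P2:I, P3:I | bus: BusRdX,Flush
[7] P3: load  L2 | P0:S(64), P1:I, P2:I, P3:S(64) | bus: BusRd,Flush
[8] P0: load  L2 | P0:S(64), P1:I, P2:I, P3:S(64) | bus: none
[9] P1: load  L2 | P0:S(64), P1:S(64), P2:I, P3:S(64) | bus: BusRd
[10] P1: load  L1 | P0:I, P1:E(30), P2:I, P3:I | bus: BusRd
[11] P2: load  L2 | P0:S(64), P1:S(64), P2:S(64), P3:S(64) | bus: BusRd
[12] P3: store L2 := 58 | P0:I, P1:I, P2:I, P3:M(58) | bus: BusUpgr
[13] P1: store L1 := 45 | P0:I, P1:M(45), P2:I, P3:I | bus: none
[14] P3: load  L0 | P0:S(69), P1:I, P2:S(69), P3:S(69) | bus: BusRd
[15] P1: store L3 := 54 | P0:I, P1:M(54), P2:I, P3:I | bus: BusUpgr
[16] P1: load  L2 | P0:I, P1:S(58), P2:I, P3:S(58) | bus: BusRd,Flush
[17] P3: load  L3 | P0:I, P1:S(54), P2:I, P3:S(54) | bus: BusRd,Flush
[18] P1: load  L1 | P0:I, P1:M(45), P2:I, P3:I | bus: none
[19] P1: load  L2 | P0:I, P1:S(58), P2:I, P3:S(58) | bus: none
[20] P3: load  L2 | P0:I, P1:S(58), P2:I, P3:S(58) | bus: none
[21] P3: store L2 := 22 | P0:I, P1:I, P2:I, P3:M(22) | bus: BusUpgr

invalidations = 1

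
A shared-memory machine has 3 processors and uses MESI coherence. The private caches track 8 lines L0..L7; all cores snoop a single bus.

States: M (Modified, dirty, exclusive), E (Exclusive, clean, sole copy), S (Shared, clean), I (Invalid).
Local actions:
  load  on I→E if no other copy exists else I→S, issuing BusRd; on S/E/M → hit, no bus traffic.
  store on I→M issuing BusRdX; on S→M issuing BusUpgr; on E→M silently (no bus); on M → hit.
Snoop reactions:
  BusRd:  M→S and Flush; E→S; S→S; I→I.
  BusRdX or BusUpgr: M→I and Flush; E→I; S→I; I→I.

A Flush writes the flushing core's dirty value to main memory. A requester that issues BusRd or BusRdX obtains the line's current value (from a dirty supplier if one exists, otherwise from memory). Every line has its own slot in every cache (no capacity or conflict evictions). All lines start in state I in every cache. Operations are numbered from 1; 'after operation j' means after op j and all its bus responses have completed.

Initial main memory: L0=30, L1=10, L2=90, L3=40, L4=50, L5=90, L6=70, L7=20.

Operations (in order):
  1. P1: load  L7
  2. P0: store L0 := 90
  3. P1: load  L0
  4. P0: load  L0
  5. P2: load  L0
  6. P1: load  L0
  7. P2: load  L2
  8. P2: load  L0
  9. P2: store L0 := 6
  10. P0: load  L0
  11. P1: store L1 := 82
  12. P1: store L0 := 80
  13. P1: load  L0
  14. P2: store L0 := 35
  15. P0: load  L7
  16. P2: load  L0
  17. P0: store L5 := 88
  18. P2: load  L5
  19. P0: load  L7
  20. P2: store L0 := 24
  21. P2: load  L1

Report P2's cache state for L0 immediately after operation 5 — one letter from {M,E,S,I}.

step 1: P1: load  L7  ⟶  IEI  (L7)  txn=BusRd  M[L7]=20
step 2: P0: store L0 := 90  ⟶  MII  (L0)  txn=BusRdX  M[L0]=30
step 3: P1: load  L0  ⟶  SSI  (L0)  txn=BusRd+Flush  M[L0]=90
step 4: P0: load  L0  ⟶  SSI  (L0)  txn=∅  M[L0]=90
step 5: P2: load  L0  ⟶  SSS  (L0)  txn=BusRd  M[L0]=90
step 6: P1: load  L0  ⟶  SSS  (L0)  txn=∅  M[L0]=90
step 7: P2: load  L2  ⟶  IIE  (L2)  txn=BusRd  M[L2]=90
step 8: P2: load  L0  ⟶  SSS  (L0)  txn=∅  M[L0]=90
step 9: P2: store L0 := 6  ⟶  IIM  (L0)  txn=BusUpgr  M[L0]=90
step 10: P0: load  L0  ⟶  SIS  (L0)  txn=BusRd+Flush  M[L0]=6
step 11: P1: store L1 := 82  ⟶  IMI  (L1)  txn=BusRdX  M[L1]=10
step 12: P1: store L0 := 80  ⟶  IMI  (L0)  txn=BusRdX  M[L0]=6
step 13: P1: load  L0  ⟶  IMI  (L0)  txn=∅  M[L0]=6
step 14: P2: store L0 := 35  ⟶  IIM  (L0)  txn=BusRdX+Flush  M[L0]=80
step 15: P0: load  L7  ⟶  SSI  (L7)  txn=BusRd  M[L7]=20
step 16: P2: load  L0  ⟶  IIM  (L0)  txn=∅  M[L0]=80
step 17: P0: store L5 := 88  ⟶  MII  (L5)  txn=BusRdX  M[L5]=90
step 18: P2: load  L5  ⟶  SIS  (L5)  txn=BusRd+Flush  M[L5]=88
step 19: P0: load  L7  ⟶  SSI  (L7)  txn=∅  M[L7]=20
step 20: P2: store L0 := 24  ⟶  IIM  (L0)  txn=∅  M[L0]=80
step 21: P2: load  L1  ⟶  ISS  (L1)  txn=BusRd+Flush  M[L1]=82

state = S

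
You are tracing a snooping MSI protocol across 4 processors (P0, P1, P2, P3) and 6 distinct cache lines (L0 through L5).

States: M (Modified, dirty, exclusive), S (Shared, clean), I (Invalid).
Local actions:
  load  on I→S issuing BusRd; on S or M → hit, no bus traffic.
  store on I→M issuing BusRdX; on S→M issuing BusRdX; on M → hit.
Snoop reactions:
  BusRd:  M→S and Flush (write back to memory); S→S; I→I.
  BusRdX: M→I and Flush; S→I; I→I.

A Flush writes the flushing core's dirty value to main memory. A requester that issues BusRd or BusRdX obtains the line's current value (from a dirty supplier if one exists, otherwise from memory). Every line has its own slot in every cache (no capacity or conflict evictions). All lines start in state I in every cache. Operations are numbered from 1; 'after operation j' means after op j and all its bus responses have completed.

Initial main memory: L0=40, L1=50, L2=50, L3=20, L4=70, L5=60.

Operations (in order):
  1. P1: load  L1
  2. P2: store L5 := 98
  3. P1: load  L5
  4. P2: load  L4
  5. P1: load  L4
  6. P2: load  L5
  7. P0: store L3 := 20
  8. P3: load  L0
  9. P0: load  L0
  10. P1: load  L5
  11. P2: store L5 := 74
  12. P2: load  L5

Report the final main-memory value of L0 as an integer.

memory[L0] = 40

[1] P1: load  L1 | P0:I, P1:S(50), P2:I, P3:I | bus: BusRd
[2] P2: store L5 := 98 | P0:I, P1:I, P2:M(98), P3:I | bus: BusRdX
[3] P1: load  L5 | P0:I, P1:S(98), P2:S(98), P3:I | bus: BusRd,Flush
[4] P2: load  L4 | P0:I, P1:I, P2:S(70), P3:I | bus: BusRd
[5] P1: load  L4 | P0:I, P1:S(70), P2:S(70), P3:I | bus: BusRd
[6] P2: load  L5 | P0:I, P1:S(98), P2:S(98), P3:I | bus: none
[7] P0: store L3 := 20 | P0:M(20), P1:I, P2:I, P3:I | bus: BusRdX
[8] P3: load  L0 | P0:I, P1:I, P2:I, P3:S(40) | bus: BusRd
[9] P0: load  L0 | P0:S(40), P1:I, P2:I, P3:S(40) | bus: BusRd
[10] P1: load  L5 | P0:I, P1:S(98), P2:S(98), P3:I | bus: none
[11] P2: store L5 := 74 | P0:I, P1:I, P2:M(74), P3:I | bus: BusRdX
[12] P2: load  L5 | P0:I, P1:I, P2:M(74), P3:I | bus: none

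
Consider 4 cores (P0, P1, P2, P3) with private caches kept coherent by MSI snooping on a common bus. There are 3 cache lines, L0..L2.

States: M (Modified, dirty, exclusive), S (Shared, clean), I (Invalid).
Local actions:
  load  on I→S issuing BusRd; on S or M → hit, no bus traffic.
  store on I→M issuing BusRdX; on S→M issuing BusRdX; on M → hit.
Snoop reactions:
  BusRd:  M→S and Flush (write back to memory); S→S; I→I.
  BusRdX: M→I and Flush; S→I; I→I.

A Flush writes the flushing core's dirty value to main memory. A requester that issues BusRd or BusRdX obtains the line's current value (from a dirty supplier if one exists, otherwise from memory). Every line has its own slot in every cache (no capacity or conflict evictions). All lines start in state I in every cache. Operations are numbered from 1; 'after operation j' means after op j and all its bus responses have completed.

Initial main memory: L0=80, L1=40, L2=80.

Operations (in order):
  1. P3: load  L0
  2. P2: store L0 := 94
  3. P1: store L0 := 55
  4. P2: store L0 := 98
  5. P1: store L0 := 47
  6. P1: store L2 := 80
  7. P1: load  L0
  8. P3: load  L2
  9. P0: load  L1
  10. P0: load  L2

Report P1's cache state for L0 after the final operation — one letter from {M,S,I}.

  op1 P3: load  L0 → I/I/I/S on L0; bus BusRd; mem=80
  op2 P2: store L0 := 94 → I/I/M/I on L0; bus BusRdX; mem=80
  op3 P1: store L0 := 55 → I/M/I/I on L0; bus BusRdX Flush; mem=94
  op4 P2: store L0 := 98 → I/I/M/I on L0; bus BusRdX Flush; mem=55
  op5 P1: store L0 := 47 → I/M/I/I on L0; bus BusRdX Flush; mem=98
  op6 P1: store L2 := 80 → I/M/I/I on L2; bus BusRdX; mem=80
  op7 P1: load  L0 → I/M/I/I on L0; bus (none); mem=98
  op8 P3: load  L2 → I/S/I/S on L2; bus BusRd Flush; mem=80
  op9 P0: load  L1 → S/I/I/I on L1; bus BusRd; mem=40
  op10 P0: load  L2 → S/S/I/S on L2; bus BusRd; mem=80

state = M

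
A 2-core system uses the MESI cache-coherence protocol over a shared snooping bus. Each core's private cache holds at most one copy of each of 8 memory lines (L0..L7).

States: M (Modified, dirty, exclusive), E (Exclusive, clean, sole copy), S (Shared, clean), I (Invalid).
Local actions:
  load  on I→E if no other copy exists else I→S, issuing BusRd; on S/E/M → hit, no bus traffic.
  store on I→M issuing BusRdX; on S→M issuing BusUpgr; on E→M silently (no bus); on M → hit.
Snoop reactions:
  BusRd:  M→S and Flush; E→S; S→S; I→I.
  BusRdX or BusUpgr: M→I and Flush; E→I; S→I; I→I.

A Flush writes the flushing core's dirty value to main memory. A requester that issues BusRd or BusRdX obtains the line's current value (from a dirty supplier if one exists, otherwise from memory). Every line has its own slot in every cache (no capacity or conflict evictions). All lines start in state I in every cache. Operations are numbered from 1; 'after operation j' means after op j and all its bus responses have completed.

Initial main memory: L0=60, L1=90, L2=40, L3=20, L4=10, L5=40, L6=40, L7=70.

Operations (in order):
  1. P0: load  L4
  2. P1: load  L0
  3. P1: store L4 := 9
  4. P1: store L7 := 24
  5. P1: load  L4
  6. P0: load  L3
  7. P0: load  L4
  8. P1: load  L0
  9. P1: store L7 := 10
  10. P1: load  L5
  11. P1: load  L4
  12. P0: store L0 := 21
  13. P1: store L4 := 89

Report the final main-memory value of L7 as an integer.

memory[L7] = 70

step 1: P0: load  L4  ⟶  EI  (L4)  txn=BusRd  M[L4]=10
step 2: P1: load  L0  ⟶  IE  (L0)  txn=BusRd  M[L0]=60
step 3: P1: store L4 := 9  ⟶  IM  (L4)  txn=BusRdX  M[L4]=10
step 4: P1: store L7 := 24  ⟶  IM  (L7)  txn=BusRdX  M[L7]=70
step 5: P1: load  L4  ⟶  IM  (L4)  txn=∅  M[L4]=10
step 6: P0: load  L3  ⟶  EI  (L3)  txn=BusRd  M[L3]=20
step 7: P0: load  L4  ⟶  SS  (L4)  txn=BusRd+Flush  M[L4]=9
step 8: P1: load  L0  ⟶  IE  (L0)  txn=∅  M[L0]=60
step 9: P1: store L7 := 10  ⟶  IM  (L7)  txn=∅  M[L7]=70
step 10: P1: load  L5  ⟶  IE  (L5)  txn=BusRd  M[L5]=40
step 11: P1: load  L4  ⟶  SS  (L4)  txn=∅  M[L4]=9
step 12: P0: store L0 := 21  ⟶  MI  (L0)  txn=BusRdX  M[L0]=60
step 13: P1: store L4 := 89  ⟶  IM  (L4)  txn=BusUpgr  M[L4]=9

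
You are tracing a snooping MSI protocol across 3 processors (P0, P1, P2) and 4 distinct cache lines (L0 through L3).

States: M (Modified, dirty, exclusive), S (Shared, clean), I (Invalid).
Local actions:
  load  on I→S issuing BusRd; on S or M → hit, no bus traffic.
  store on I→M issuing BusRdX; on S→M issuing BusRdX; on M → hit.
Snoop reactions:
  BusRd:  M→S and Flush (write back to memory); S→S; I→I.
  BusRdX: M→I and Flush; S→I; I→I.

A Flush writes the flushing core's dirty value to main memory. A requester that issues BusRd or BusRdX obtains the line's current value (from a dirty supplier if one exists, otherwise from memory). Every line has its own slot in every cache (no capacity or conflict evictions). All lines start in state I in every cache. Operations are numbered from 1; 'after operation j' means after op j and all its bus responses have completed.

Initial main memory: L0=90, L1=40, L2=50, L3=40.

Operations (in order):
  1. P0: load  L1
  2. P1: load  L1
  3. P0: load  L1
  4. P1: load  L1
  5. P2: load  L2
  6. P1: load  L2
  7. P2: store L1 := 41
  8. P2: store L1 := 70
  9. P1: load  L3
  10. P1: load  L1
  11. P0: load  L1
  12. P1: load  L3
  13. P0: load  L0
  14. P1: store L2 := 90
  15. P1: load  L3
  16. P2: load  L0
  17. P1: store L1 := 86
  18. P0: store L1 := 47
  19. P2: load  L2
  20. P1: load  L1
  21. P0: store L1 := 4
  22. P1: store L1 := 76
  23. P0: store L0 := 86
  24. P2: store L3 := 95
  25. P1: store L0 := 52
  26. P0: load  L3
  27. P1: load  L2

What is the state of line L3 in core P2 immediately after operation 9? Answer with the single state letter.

state = I

1. P0: load  L1  bus=[BusRd]  L1: P0=S P1=I P2=I  mem[L1]=40
2. P1: load  L1  bus=[BusRd]  L1: P0=S P1=S P2=I  mem[L1]=40
3. P0: load  L1  bus=[-]  L1: P0=S P1=S P2=I  mem[L1]=40
4. P1: load  L1  bus=[-]  L1: P0=S P1=S P2=I  mem[L1]=40
5. P2: load  L2  bus=[BusRd]  L2: P0=I P1=I P2=S  mem[L2]=50
6. P1: load  L2  bus=[BusRd]  L2: P0=I P1=S P2=S  mem[L2]=50
7. P2: store L1 := 41  bus=[BusRdX]  L1: P0=I P1=I P2=M  mem[L1]=40
8. P2: store L1 := 70  bus=[-]  L1: P0=I P1=I P2=M  mem[L1]=40
9. P1: load  L3  bus=[BusRd]  L3: P0=I P1=S P2=I  mem[L3]=40
10. P1: load  L1  bus=[BusRd,Flush]  L1: P0=I P1=S P2=S  mem[L1]=70
11. P0: load  L1  bus=[BusRd]  L1: P0=S P1=S P2=S  mem[L1]=70
12. P1: load  L3  bus=[-]  L3: P0=I P1=S P2=I  mem[L3]=40
13. P0: load  L0  bus=[BusRd]  L0: P0=S P1=I P2=I  mem[L0]=90
14. P1: store L2 := 90  bus=[BusRdX]  L2: P0=I P1=M P2=I  mem[L2]=50
15. P1: load  L3  bus=[-]  L3: P0=I P1=S P2=I  mem[L3]=40
16. P2: load  L0  bus=[BusRd]  L0: P0=S P1=I P2=S  mem[L0]=90
17. P1: store L1 := 86  bus=[BusRdX]  L1: P0=I P1=M P2=I  mem[L1]=70
18. P0: store L1 := 47  bus=[BusRdX,Flush]  L1: P0=M P1=I P2=I  mem[L1]=86
19. P2: load  L2  bus=[BusRd,Flush]  L2: P0=I P1=S P2=S  mem[L2]=90
20. P1: load  L1  bus=[BusRd,Flush]  L1: P0=S P1=S P2=I  mem[L1]=47
21. P0: store L1 := 4  bus=[BusRdX]  L1: P0=M P1=I P2=I  mem[L1]=47
22. P1: store L1 := 76  bus=[BusRdX,Flush]  L1: P0=I P1=M P2=I  mem[L1]=4
23. P0: store L0 := 86  bus=[BusRdX]  L0: P0=M P1=I P2=I  mem[L0]=90
24. P2: store L3 := 95  bus=[BusRdX]  L3: P0=I P1=I P2=M  mem[L3]=40
25. P1: store L0 := 52  bus=[BusRdX,Flush]  L0: P0=I P1=M P2=I  mem[L0]=86
26. P0: load  L3  bus=[BusRd,Flush]  L3: P0=S P1=I P2=S  mem[L3]=95
27. P1: load  L2  bus=[-]  L2: P0=I P1=S P2=S  mem[L2]=90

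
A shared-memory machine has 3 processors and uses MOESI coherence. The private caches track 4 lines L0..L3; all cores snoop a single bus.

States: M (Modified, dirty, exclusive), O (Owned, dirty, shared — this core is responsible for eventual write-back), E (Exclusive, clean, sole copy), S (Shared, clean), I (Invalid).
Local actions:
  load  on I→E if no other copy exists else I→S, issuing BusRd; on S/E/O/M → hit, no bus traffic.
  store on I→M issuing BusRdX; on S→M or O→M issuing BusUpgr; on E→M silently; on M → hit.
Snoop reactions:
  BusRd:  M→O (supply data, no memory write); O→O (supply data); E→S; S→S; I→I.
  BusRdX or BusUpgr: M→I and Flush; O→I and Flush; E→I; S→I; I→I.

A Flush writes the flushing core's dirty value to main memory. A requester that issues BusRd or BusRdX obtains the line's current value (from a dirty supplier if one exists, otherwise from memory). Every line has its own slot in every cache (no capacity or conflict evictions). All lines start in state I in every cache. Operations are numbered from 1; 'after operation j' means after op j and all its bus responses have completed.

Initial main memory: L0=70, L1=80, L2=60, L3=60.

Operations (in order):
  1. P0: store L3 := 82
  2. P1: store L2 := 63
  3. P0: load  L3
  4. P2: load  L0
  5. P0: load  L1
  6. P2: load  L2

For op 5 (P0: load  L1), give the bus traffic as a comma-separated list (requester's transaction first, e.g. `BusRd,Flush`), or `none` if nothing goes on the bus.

bus = BusRd

  op1 P0: store L3 := 82 → M/I/I on L3; bus BusRdX; mem=60
  op2 P1: store L2 := 63 → I/M/I on L2; bus BusRdX; mem=60
  op3 P0: load  L3 → M/I/I on L3; bus (none); mem=60
  op4 P2: load  L0 → I/I/E on L0; bus BusRd; mem=70
  op5 P0: load  L1 → E/I/I on L1; bus BusRd; mem=80
  op6 P2: load  L2 → I/O/S on L2; bus BusRd; mem=60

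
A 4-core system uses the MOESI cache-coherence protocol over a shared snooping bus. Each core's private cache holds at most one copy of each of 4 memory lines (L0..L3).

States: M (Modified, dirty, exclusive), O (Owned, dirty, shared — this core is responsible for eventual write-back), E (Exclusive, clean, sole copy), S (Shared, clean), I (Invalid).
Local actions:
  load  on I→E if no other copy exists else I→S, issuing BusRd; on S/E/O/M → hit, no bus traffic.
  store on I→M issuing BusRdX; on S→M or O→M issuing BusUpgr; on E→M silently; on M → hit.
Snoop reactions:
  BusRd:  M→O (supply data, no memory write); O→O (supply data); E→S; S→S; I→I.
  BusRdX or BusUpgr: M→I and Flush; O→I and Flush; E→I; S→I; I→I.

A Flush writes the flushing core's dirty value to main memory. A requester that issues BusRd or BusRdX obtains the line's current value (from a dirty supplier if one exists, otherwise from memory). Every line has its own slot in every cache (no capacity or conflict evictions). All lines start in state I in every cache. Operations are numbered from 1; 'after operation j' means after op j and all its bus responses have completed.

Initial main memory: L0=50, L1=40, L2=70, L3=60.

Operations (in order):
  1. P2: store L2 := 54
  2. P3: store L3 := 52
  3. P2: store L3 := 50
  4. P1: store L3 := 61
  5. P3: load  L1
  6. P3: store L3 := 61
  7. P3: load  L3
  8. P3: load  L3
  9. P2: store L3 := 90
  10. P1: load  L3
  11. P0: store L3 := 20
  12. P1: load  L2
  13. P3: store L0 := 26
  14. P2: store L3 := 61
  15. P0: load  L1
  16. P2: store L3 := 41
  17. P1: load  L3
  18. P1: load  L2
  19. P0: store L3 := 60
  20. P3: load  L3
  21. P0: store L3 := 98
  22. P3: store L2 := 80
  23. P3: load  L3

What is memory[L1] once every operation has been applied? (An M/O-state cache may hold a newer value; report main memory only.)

[1] P2: store L2 := 54 | P0:I, P1:I, P2:M(54), P3:I | bus: BusRdX
[2] P3: store L3 := 52 | P0:I, P1:I, P2:I, P3:M(52) | bus: BusRdX
[3] P2: store L3 := 50 | P0:I, P1:I, P2:M(50), P3:I | bus: BusRdX,Flush
[4] P1: store L3 := 61 | P0:I, P1:M(61), P2:I, P3:I | bus: BusRdX,Flush
[5] P3: load  L1 | P0:I, P1:I, P2:I, P3:E(40) | bus: BusRd
[6] P3: store L3 := 61 | P0:I, P1:I, P2:I, P3:M(61) | bus: BusRdX,Flush
[7] P3: load  L3 | P0:I, P1:I, P2:I, P3:M(61) | bus: none
[8] P3: load  L3 | P0:I, P1:I, P2:I, P3:M(61) | bus: none
[9] P2: store L3 := 90 | P0:I, P1:I, P2:M(90), P3:I | bus: BusRdX,Flush
[10] P1: load  L3 | P0:I, P1:S(90), P2:O(90), P3:I | bus: BusRd
[11] P0: store L3 := 20 | P0:M(20), P1:I, P2:I, P3:I | bus: BusRdX,Flush
[12] P1: load  L2 | P0:I, P1:S(54), P2:O(54), P3:I | bus: BusRd
[13] P3: store L0 := 26 | P0:I, P1:I, P2:I, P3:M(26) | bus: BusRdX
[14] P2: store L3 := 61 | P0:I, P1:I, P2:M(61), P3:I | bus: BusRdX,Flush
[15] P0: load  L1 | P0:S(40), P1:I, P2:I, P3:S(40) | bus: BusRd
[16] P2: store L3 := 41 | P0:I, P1:I, P2:M(41), P3:I | bus: none
[17] P1: load  L3 | P0:I, P1:S(41), P2:O(41), P3:I | bus: BusRd
[18] P1: load  L2 | P0:I, P1:S(54), P2:O(54), P3:I | bus: none
[19] P0: store L3 := 60 | P0:M(60), P1:I, P2:I, P3:I | bus: BusRdX,Flush
[20] P3: load  L3 | P0:O(60), P1:I, P2:I, P3:S(60) | bus: BusRd
[21] P0: store L3 := 98 | P0:M(98), P1:I, P2:I, P3:I | bus: BusUpgr
[22] P3: store L2 := 80 | P0:I, P1:I, P2:I, P3:M(80) | bus: BusRdX,Flush
[23] P3: load  L3 | P0:O(98), P1:I, P2:I, P3:S(98) | bus: BusRd

memory[L1] = 40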